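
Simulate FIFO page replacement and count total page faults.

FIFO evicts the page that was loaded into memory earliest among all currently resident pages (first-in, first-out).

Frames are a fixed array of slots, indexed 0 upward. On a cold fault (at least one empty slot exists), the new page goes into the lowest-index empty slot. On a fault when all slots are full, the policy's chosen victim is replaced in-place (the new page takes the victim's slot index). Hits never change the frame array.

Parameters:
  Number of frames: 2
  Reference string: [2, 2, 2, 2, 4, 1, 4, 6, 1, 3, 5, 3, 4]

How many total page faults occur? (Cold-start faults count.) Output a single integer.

Answer: 7

Derivation:
Step 0: ref 2 → FAULT, frames=[2,-]
Step 1: ref 2 → HIT, frames=[2,-]
Step 2: ref 2 → HIT, frames=[2,-]
Step 3: ref 2 → HIT, frames=[2,-]
Step 4: ref 4 → FAULT, frames=[2,4]
Step 5: ref 1 → FAULT (evict 2), frames=[1,4]
Step 6: ref 4 → HIT, frames=[1,4]
Step 7: ref 6 → FAULT (evict 4), frames=[1,6]
Step 8: ref 1 → HIT, frames=[1,6]
Step 9: ref 3 → FAULT (evict 1), frames=[3,6]
Step 10: ref 5 → FAULT (evict 6), frames=[3,5]
Step 11: ref 3 → HIT, frames=[3,5]
Step 12: ref 4 → FAULT (evict 3), frames=[4,5]
Total faults: 7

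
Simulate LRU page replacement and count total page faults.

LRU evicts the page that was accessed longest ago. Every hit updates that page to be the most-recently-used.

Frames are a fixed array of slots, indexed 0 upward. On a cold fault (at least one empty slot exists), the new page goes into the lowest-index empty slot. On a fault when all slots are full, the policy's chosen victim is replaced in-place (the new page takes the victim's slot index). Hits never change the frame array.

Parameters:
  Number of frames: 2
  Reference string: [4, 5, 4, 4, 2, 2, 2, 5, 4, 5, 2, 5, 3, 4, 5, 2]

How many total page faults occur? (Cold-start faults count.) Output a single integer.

Answer: 10

Derivation:
Step 0: ref 4 → FAULT, frames=[4,-]
Step 1: ref 5 → FAULT, frames=[4,5]
Step 2: ref 4 → HIT, frames=[4,5]
Step 3: ref 4 → HIT, frames=[4,5]
Step 4: ref 2 → FAULT (evict 5), frames=[4,2]
Step 5: ref 2 → HIT, frames=[4,2]
Step 6: ref 2 → HIT, frames=[4,2]
Step 7: ref 5 → FAULT (evict 4), frames=[5,2]
Step 8: ref 4 → FAULT (evict 2), frames=[5,4]
Step 9: ref 5 → HIT, frames=[5,4]
Step 10: ref 2 → FAULT (evict 4), frames=[5,2]
Step 11: ref 5 → HIT, frames=[5,2]
Step 12: ref 3 → FAULT (evict 2), frames=[5,3]
Step 13: ref 4 → FAULT (evict 5), frames=[4,3]
Step 14: ref 5 → FAULT (evict 3), frames=[4,5]
Step 15: ref 2 → FAULT (evict 4), frames=[2,5]
Total faults: 10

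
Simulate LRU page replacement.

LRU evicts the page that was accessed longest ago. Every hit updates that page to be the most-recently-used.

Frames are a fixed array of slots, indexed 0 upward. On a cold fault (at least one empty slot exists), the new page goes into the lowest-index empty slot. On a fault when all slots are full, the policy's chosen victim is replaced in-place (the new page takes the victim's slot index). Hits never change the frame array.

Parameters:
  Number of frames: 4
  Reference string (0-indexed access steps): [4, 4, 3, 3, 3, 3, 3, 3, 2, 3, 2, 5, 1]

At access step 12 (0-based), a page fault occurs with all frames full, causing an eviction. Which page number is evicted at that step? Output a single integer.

Step 0: ref 4 -> FAULT, frames=[4,-,-,-]
Step 1: ref 4 -> HIT, frames=[4,-,-,-]
Step 2: ref 3 -> FAULT, frames=[4,3,-,-]
Step 3: ref 3 -> HIT, frames=[4,3,-,-]
Step 4: ref 3 -> HIT, frames=[4,3,-,-]
Step 5: ref 3 -> HIT, frames=[4,3,-,-]
Step 6: ref 3 -> HIT, frames=[4,3,-,-]
Step 7: ref 3 -> HIT, frames=[4,3,-,-]
Step 8: ref 2 -> FAULT, frames=[4,3,2,-]
Step 9: ref 3 -> HIT, frames=[4,3,2,-]
Step 10: ref 2 -> HIT, frames=[4,3,2,-]
Step 11: ref 5 -> FAULT, frames=[4,3,2,5]
Step 12: ref 1 -> FAULT, evict 4, frames=[1,3,2,5]
At step 12: evicted page 4

Answer: 4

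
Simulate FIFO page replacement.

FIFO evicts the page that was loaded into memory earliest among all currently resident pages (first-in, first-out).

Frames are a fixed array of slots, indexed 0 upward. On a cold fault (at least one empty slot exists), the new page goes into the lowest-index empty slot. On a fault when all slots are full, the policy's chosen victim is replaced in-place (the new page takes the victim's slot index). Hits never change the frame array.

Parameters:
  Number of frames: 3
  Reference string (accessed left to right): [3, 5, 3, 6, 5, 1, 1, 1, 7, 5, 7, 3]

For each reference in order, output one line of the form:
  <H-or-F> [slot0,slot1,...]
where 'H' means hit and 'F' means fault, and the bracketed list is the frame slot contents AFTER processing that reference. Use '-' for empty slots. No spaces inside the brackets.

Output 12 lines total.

F [3,-,-]
F [3,5,-]
H [3,5,-]
F [3,5,6]
H [3,5,6]
F [1,5,6]
H [1,5,6]
H [1,5,6]
F [1,7,6]
F [1,7,5]
H [1,7,5]
F [3,7,5]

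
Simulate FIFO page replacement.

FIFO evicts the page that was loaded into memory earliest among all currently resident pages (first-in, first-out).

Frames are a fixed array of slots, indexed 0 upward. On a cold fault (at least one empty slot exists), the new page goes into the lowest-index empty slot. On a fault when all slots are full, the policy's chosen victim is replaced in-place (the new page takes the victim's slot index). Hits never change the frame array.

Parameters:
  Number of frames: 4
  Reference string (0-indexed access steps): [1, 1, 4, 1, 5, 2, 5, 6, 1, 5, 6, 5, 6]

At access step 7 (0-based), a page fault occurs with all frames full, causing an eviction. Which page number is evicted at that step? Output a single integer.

Step 0: ref 1 -> FAULT, frames=[1,-,-,-]
Step 1: ref 1 -> HIT, frames=[1,-,-,-]
Step 2: ref 4 -> FAULT, frames=[1,4,-,-]
Step 3: ref 1 -> HIT, frames=[1,4,-,-]
Step 4: ref 5 -> FAULT, frames=[1,4,5,-]
Step 5: ref 2 -> FAULT, frames=[1,4,5,2]
Step 6: ref 5 -> HIT, frames=[1,4,5,2]
Step 7: ref 6 -> FAULT, evict 1, frames=[6,4,5,2]
At step 7: evicted page 1

Answer: 1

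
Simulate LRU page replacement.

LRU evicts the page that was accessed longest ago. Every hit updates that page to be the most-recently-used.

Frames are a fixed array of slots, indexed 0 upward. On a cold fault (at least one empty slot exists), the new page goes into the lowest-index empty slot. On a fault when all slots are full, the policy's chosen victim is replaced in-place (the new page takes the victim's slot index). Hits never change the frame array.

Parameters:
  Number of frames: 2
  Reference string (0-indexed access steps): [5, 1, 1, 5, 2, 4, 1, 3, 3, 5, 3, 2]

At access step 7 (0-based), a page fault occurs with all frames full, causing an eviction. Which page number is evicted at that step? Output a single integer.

Step 0: ref 5 -> FAULT, frames=[5,-]
Step 1: ref 1 -> FAULT, frames=[5,1]
Step 2: ref 1 -> HIT, frames=[5,1]
Step 3: ref 5 -> HIT, frames=[5,1]
Step 4: ref 2 -> FAULT, evict 1, frames=[5,2]
Step 5: ref 4 -> FAULT, evict 5, frames=[4,2]
Step 6: ref 1 -> FAULT, evict 2, frames=[4,1]
Step 7: ref 3 -> FAULT, evict 4, frames=[3,1]
At step 7: evicted page 4

Answer: 4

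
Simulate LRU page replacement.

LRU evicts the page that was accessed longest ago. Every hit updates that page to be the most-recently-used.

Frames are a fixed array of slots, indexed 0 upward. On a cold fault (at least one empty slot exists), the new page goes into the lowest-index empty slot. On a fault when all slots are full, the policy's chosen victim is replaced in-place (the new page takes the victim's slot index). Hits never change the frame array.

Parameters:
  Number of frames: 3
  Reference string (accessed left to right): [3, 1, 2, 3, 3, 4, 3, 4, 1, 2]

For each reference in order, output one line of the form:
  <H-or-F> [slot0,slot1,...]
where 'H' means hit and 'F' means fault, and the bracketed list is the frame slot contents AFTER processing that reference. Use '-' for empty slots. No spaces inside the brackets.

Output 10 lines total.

F [3,-,-]
F [3,1,-]
F [3,1,2]
H [3,1,2]
H [3,1,2]
F [3,4,2]
H [3,4,2]
H [3,4,2]
F [3,4,1]
F [2,4,1]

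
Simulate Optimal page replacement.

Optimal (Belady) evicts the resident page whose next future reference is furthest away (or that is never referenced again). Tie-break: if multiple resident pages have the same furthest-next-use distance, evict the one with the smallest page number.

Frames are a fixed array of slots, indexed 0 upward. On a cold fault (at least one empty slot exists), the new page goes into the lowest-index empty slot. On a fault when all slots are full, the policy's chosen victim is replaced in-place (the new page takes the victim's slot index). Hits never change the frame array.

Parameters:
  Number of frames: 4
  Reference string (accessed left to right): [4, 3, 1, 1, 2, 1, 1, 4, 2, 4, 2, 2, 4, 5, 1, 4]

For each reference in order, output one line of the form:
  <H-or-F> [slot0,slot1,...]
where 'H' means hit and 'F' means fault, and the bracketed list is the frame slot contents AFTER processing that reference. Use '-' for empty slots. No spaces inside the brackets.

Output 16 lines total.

F [4,-,-,-]
F [4,3,-,-]
F [4,3,1,-]
H [4,3,1,-]
F [4,3,1,2]
H [4,3,1,2]
H [4,3,1,2]
H [4,3,1,2]
H [4,3,1,2]
H [4,3,1,2]
H [4,3,1,2]
H [4,3,1,2]
H [4,3,1,2]
F [4,3,1,5]
H [4,3,1,5]
H [4,3,1,5]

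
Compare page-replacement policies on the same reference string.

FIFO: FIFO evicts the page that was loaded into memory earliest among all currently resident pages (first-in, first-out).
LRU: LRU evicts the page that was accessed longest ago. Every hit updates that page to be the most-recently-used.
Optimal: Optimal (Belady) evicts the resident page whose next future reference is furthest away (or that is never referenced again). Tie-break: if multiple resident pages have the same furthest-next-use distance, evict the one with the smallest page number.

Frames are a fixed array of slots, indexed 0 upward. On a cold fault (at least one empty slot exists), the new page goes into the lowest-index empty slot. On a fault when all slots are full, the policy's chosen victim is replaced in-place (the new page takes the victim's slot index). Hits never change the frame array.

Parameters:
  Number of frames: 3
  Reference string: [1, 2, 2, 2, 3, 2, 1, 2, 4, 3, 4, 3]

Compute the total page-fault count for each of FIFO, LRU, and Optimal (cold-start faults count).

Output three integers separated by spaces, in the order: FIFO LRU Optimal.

--- FIFO ---
  step 0: ref 1 -> FAULT, frames=[1,-,-] (faults so far: 1)
  step 1: ref 2 -> FAULT, frames=[1,2,-] (faults so far: 2)
  step 2: ref 2 -> HIT, frames=[1,2,-] (faults so far: 2)
  step 3: ref 2 -> HIT, frames=[1,2,-] (faults so far: 2)
  step 4: ref 3 -> FAULT, frames=[1,2,3] (faults so far: 3)
  step 5: ref 2 -> HIT, frames=[1,2,3] (faults so far: 3)
  step 6: ref 1 -> HIT, frames=[1,2,3] (faults so far: 3)
  step 7: ref 2 -> HIT, frames=[1,2,3] (faults so far: 3)
  step 8: ref 4 -> FAULT, evict 1, frames=[4,2,3] (faults so far: 4)
  step 9: ref 3 -> HIT, frames=[4,2,3] (faults so far: 4)
  step 10: ref 4 -> HIT, frames=[4,2,3] (faults so far: 4)
  step 11: ref 3 -> HIT, frames=[4,2,3] (faults so far: 4)
  FIFO total faults: 4
--- LRU ---
  step 0: ref 1 -> FAULT, frames=[1,-,-] (faults so far: 1)
  step 1: ref 2 -> FAULT, frames=[1,2,-] (faults so far: 2)
  step 2: ref 2 -> HIT, frames=[1,2,-] (faults so far: 2)
  step 3: ref 2 -> HIT, frames=[1,2,-] (faults so far: 2)
  step 4: ref 3 -> FAULT, frames=[1,2,3] (faults so far: 3)
  step 5: ref 2 -> HIT, frames=[1,2,3] (faults so far: 3)
  step 6: ref 1 -> HIT, frames=[1,2,3] (faults so far: 3)
  step 7: ref 2 -> HIT, frames=[1,2,3] (faults so far: 3)
  step 8: ref 4 -> FAULT, evict 3, frames=[1,2,4] (faults so far: 4)
  step 9: ref 3 -> FAULT, evict 1, frames=[3,2,4] (faults so far: 5)
  step 10: ref 4 -> HIT, frames=[3,2,4] (faults so far: 5)
  step 11: ref 3 -> HIT, frames=[3,2,4] (faults so far: 5)
  LRU total faults: 5
--- Optimal ---
  step 0: ref 1 -> FAULT, frames=[1,-,-] (faults so far: 1)
  step 1: ref 2 -> FAULT, frames=[1,2,-] (faults so far: 2)
  step 2: ref 2 -> HIT, frames=[1,2,-] (faults so far: 2)
  step 3: ref 2 -> HIT, frames=[1,2,-] (faults so far: 2)
  step 4: ref 3 -> FAULT, frames=[1,2,3] (faults so far: 3)
  step 5: ref 2 -> HIT, frames=[1,2,3] (faults so far: 3)
  step 6: ref 1 -> HIT, frames=[1,2,3] (faults so far: 3)
  step 7: ref 2 -> HIT, frames=[1,2,3] (faults so far: 3)
  step 8: ref 4 -> FAULT, evict 1, frames=[4,2,3] (faults so far: 4)
  step 9: ref 3 -> HIT, frames=[4,2,3] (faults so far: 4)
  step 10: ref 4 -> HIT, frames=[4,2,3] (faults so far: 4)
  step 11: ref 3 -> HIT, frames=[4,2,3] (faults so far: 4)
  Optimal total faults: 4

Answer: 4 5 4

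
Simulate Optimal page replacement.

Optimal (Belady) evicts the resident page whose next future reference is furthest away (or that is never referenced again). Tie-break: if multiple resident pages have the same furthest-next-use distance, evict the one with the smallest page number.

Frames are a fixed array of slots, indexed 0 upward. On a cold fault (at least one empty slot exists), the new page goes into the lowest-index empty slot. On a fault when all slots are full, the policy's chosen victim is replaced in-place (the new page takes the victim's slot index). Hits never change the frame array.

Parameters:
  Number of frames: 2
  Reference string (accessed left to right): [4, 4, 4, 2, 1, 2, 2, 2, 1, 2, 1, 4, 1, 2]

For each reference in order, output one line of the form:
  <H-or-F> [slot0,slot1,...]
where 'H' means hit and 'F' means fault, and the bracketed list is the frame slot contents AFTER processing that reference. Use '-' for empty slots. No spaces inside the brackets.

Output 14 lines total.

F [4,-]
H [4,-]
H [4,-]
F [4,2]
F [1,2]
H [1,2]
H [1,2]
H [1,2]
H [1,2]
H [1,2]
H [1,2]
F [1,4]
H [1,4]
F [2,4]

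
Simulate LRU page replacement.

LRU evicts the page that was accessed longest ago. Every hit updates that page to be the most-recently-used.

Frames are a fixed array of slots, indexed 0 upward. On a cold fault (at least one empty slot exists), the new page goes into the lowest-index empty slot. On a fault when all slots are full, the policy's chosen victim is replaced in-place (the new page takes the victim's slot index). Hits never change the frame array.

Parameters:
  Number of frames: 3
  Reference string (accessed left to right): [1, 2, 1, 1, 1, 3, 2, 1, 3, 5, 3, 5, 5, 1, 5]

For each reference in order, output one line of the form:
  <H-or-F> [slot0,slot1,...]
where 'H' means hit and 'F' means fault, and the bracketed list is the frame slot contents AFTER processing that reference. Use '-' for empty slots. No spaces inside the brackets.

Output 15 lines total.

F [1,-,-]
F [1,2,-]
H [1,2,-]
H [1,2,-]
H [1,2,-]
F [1,2,3]
H [1,2,3]
H [1,2,3]
H [1,2,3]
F [1,5,3]
H [1,5,3]
H [1,5,3]
H [1,5,3]
H [1,5,3]
H [1,5,3]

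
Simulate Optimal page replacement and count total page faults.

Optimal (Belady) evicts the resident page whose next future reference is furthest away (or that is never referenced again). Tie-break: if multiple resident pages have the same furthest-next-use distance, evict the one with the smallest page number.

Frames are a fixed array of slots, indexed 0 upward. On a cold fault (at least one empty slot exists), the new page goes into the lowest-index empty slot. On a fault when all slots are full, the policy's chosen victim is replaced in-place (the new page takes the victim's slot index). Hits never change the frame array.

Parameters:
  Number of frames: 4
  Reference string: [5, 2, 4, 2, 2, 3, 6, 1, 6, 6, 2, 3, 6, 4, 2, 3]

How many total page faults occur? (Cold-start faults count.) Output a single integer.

Step 0: ref 5 → FAULT, frames=[5,-,-,-]
Step 1: ref 2 → FAULT, frames=[5,2,-,-]
Step 2: ref 4 → FAULT, frames=[5,2,4,-]
Step 3: ref 2 → HIT, frames=[5,2,4,-]
Step 4: ref 2 → HIT, frames=[5,2,4,-]
Step 5: ref 3 → FAULT, frames=[5,2,4,3]
Step 6: ref 6 → FAULT (evict 5), frames=[6,2,4,3]
Step 7: ref 1 → FAULT (evict 4), frames=[6,2,1,3]
Step 8: ref 6 → HIT, frames=[6,2,1,3]
Step 9: ref 6 → HIT, frames=[6,2,1,3]
Step 10: ref 2 → HIT, frames=[6,2,1,3]
Step 11: ref 3 → HIT, frames=[6,2,1,3]
Step 12: ref 6 → HIT, frames=[6,2,1,3]
Step 13: ref 4 → FAULT (evict 1), frames=[6,2,4,3]
Step 14: ref 2 → HIT, frames=[6,2,4,3]
Step 15: ref 3 → HIT, frames=[6,2,4,3]
Total faults: 7

Answer: 7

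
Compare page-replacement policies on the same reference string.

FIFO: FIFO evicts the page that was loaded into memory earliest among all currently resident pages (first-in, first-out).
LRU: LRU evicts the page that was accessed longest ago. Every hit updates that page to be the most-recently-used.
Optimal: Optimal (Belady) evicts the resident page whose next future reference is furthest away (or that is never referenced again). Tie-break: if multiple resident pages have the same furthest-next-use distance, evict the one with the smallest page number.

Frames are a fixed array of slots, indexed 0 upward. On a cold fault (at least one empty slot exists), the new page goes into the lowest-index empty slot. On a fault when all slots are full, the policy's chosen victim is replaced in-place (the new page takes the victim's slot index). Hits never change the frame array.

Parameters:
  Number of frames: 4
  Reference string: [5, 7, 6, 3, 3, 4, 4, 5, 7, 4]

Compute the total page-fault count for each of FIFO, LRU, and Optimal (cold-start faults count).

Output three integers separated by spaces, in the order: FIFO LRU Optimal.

--- FIFO ---
  step 0: ref 5 -> FAULT, frames=[5,-,-,-] (faults so far: 1)
  step 1: ref 7 -> FAULT, frames=[5,7,-,-] (faults so far: 2)
  step 2: ref 6 -> FAULT, frames=[5,7,6,-] (faults so far: 3)
  step 3: ref 3 -> FAULT, frames=[5,7,6,3] (faults so far: 4)
  step 4: ref 3 -> HIT, frames=[5,7,6,3] (faults so far: 4)
  step 5: ref 4 -> FAULT, evict 5, frames=[4,7,6,3] (faults so far: 5)
  step 6: ref 4 -> HIT, frames=[4,7,6,3] (faults so far: 5)
  step 7: ref 5 -> FAULT, evict 7, frames=[4,5,6,3] (faults so far: 6)
  step 8: ref 7 -> FAULT, evict 6, frames=[4,5,7,3] (faults so far: 7)
  step 9: ref 4 -> HIT, frames=[4,5,7,3] (faults so far: 7)
  FIFO total faults: 7
--- LRU ---
  step 0: ref 5 -> FAULT, frames=[5,-,-,-] (faults so far: 1)
  step 1: ref 7 -> FAULT, frames=[5,7,-,-] (faults so far: 2)
  step 2: ref 6 -> FAULT, frames=[5,7,6,-] (faults so far: 3)
  step 3: ref 3 -> FAULT, frames=[5,7,6,3] (faults so far: 4)
  step 4: ref 3 -> HIT, frames=[5,7,6,3] (faults so far: 4)
  step 5: ref 4 -> FAULT, evict 5, frames=[4,7,6,3] (faults so far: 5)
  step 6: ref 4 -> HIT, frames=[4,7,6,3] (faults so far: 5)
  step 7: ref 5 -> FAULT, evict 7, frames=[4,5,6,3] (faults so far: 6)
  step 8: ref 7 -> FAULT, evict 6, frames=[4,5,7,3] (faults so far: 7)
  step 9: ref 4 -> HIT, frames=[4,5,7,3] (faults so far: 7)
  LRU total faults: 7
--- Optimal ---
  step 0: ref 5 -> FAULT, frames=[5,-,-,-] (faults so far: 1)
  step 1: ref 7 -> FAULT, frames=[5,7,-,-] (faults so far: 2)
  step 2: ref 6 -> FAULT, frames=[5,7,6,-] (faults so far: 3)
  step 3: ref 3 -> FAULT, frames=[5,7,6,3] (faults so far: 4)
  step 4: ref 3 -> HIT, frames=[5,7,6,3] (faults so far: 4)
  step 5: ref 4 -> FAULT, evict 3, frames=[5,7,6,4] (faults so far: 5)
  step 6: ref 4 -> HIT, frames=[5,7,6,4] (faults so far: 5)
  step 7: ref 5 -> HIT, frames=[5,7,6,4] (faults so far: 5)
  step 8: ref 7 -> HIT, frames=[5,7,6,4] (faults so far: 5)
  step 9: ref 4 -> HIT, frames=[5,7,6,4] (faults so far: 5)
  Optimal total faults: 5

Answer: 7 7 5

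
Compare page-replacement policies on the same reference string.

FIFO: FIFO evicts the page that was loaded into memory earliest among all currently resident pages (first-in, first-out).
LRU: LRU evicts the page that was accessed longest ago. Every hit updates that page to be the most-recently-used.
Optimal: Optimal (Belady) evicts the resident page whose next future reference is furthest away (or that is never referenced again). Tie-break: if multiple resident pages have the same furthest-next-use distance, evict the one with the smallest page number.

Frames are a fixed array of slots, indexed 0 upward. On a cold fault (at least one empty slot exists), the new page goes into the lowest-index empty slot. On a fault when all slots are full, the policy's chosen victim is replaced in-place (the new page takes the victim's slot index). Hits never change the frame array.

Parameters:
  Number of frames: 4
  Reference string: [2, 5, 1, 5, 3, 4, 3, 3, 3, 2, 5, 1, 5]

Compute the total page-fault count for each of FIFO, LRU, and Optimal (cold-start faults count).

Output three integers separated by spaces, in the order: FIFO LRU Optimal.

--- FIFO ---
  step 0: ref 2 -> FAULT, frames=[2,-,-,-] (faults so far: 1)
  step 1: ref 5 -> FAULT, frames=[2,5,-,-] (faults so far: 2)
  step 2: ref 1 -> FAULT, frames=[2,5,1,-] (faults so far: 3)
  step 3: ref 5 -> HIT, frames=[2,5,1,-] (faults so far: 3)
  step 4: ref 3 -> FAULT, frames=[2,5,1,3] (faults so far: 4)
  step 5: ref 4 -> FAULT, evict 2, frames=[4,5,1,3] (faults so far: 5)
  step 6: ref 3 -> HIT, frames=[4,5,1,3] (faults so far: 5)
  step 7: ref 3 -> HIT, frames=[4,5,1,3] (faults so far: 5)
  step 8: ref 3 -> HIT, frames=[4,5,1,3] (faults so far: 5)
  step 9: ref 2 -> FAULT, evict 5, frames=[4,2,1,3] (faults so far: 6)
  step 10: ref 5 -> FAULT, evict 1, frames=[4,2,5,3] (faults so far: 7)
  step 11: ref 1 -> FAULT, evict 3, frames=[4,2,5,1] (faults so far: 8)
  step 12: ref 5 -> HIT, frames=[4,2,5,1] (faults so far: 8)
  FIFO total faults: 8
--- LRU ---
  step 0: ref 2 -> FAULT, frames=[2,-,-,-] (faults so far: 1)
  step 1: ref 5 -> FAULT, frames=[2,5,-,-] (faults so far: 2)
  step 2: ref 1 -> FAULT, frames=[2,5,1,-] (faults so far: 3)
  step 3: ref 5 -> HIT, frames=[2,5,1,-] (faults so far: 3)
  step 4: ref 3 -> FAULT, frames=[2,5,1,3] (faults so far: 4)
  step 5: ref 4 -> FAULT, evict 2, frames=[4,5,1,3] (faults so far: 5)
  step 6: ref 3 -> HIT, frames=[4,5,1,3] (faults so far: 5)
  step 7: ref 3 -> HIT, frames=[4,5,1,3] (faults so far: 5)
  step 8: ref 3 -> HIT, frames=[4,5,1,3] (faults so far: 5)
  step 9: ref 2 -> FAULT, evict 1, frames=[4,5,2,3] (faults so far: 6)
  step 10: ref 5 -> HIT, frames=[4,5,2,3] (faults so far: 6)
  step 11: ref 1 -> FAULT, evict 4, frames=[1,5,2,3] (faults so far: 7)
  step 12: ref 5 -> HIT, frames=[1,5,2,3] (faults so far: 7)
  LRU total faults: 7
--- Optimal ---
  step 0: ref 2 -> FAULT, frames=[2,-,-,-] (faults so far: 1)
  step 1: ref 5 -> FAULT, frames=[2,5,-,-] (faults so far: 2)
  step 2: ref 1 -> FAULT, frames=[2,5,1,-] (faults so far: 3)
  step 3: ref 5 -> HIT, frames=[2,5,1,-] (faults so far: 3)
  step 4: ref 3 -> FAULT, frames=[2,5,1,3] (faults so far: 4)
  step 5: ref 4 -> FAULT, evict 1, frames=[2,5,4,3] (faults so far: 5)
  step 6: ref 3 -> HIT, frames=[2,5,4,3] (faults so far: 5)
  step 7: ref 3 -> HIT, frames=[2,5,4,3] (faults so far: 5)
  step 8: ref 3 -> HIT, frames=[2,5,4,3] (faults so far: 5)
  step 9: ref 2 -> HIT, frames=[2,5,4,3] (faults so far: 5)
  step 10: ref 5 -> HIT, frames=[2,5,4,3] (faults so far: 5)
  step 11: ref 1 -> FAULT, evict 2, frames=[1,5,4,3] (faults so far: 6)
  step 12: ref 5 -> HIT, frames=[1,5,4,3] (faults so far: 6)
  Optimal total faults: 6

Answer: 8 7 6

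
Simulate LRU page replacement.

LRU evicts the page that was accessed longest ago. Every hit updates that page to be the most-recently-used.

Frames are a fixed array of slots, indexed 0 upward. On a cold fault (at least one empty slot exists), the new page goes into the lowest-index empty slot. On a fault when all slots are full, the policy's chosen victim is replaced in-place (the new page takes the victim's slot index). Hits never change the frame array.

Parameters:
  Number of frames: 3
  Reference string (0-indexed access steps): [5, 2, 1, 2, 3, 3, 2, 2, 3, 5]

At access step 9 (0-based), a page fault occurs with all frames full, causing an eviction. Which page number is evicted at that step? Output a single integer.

Step 0: ref 5 -> FAULT, frames=[5,-,-]
Step 1: ref 2 -> FAULT, frames=[5,2,-]
Step 2: ref 1 -> FAULT, frames=[5,2,1]
Step 3: ref 2 -> HIT, frames=[5,2,1]
Step 4: ref 3 -> FAULT, evict 5, frames=[3,2,1]
Step 5: ref 3 -> HIT, frames=[3,2,1]
Step 6: ref 2 -> HIT, frames=[3,2,1]
Step 7: ref 2 -> HIT, frames=[3,2,1]
Step 8: ref 3 -> HIT, frames=[3,2,1]
Step 9: ref 5 -> FAULT, evict 1, frames=[3,2,5]
At step 9: evicted page 1

Answer: 1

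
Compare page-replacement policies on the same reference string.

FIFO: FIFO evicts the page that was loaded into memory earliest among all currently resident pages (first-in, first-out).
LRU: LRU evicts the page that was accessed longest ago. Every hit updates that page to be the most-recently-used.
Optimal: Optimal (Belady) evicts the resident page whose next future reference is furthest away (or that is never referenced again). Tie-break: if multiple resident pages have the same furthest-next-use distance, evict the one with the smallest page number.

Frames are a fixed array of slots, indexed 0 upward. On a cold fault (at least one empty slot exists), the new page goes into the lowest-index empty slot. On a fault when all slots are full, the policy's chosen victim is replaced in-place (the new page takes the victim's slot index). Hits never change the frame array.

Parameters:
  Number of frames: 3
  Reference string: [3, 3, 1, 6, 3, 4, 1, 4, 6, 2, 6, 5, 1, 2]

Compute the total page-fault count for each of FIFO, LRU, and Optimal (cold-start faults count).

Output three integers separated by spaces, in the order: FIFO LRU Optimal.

--- FIFO ---
  step 0: ref 3 -> FAULT, frames=[3,-,-] (faults so far: 1)
  step 1: ref 3 -> HIT, frames=[3,-,-] (faults so far: 1)
  step 2: ref 1 -> FAULT, frames=[3,1,-] (faults so far: 2)
  step 3: ref 6 -> FAULT, frames=[3,1,6] (faults so far: 3)
  step 4: ref 3 -> HIT, frames=[3,1,6] (faults so far: 3)
  step 5: ref 4 -> FAULT, evict 3, frames=[4,1,6] (faults so far: 4)
  step 6: ref 1 -> HIT, frames=[4,1,6] (faults so far: 4)
  step 7: ref 4 -> HIT, frames=[4,1,6] (faults so far: 4)
  step 8: ref 6 -> HIT, frames=[4,1,6] (faults so far: 4)
  step 9: ref 2 -> FAULT, evict 1, frames=[4,2,6] (faults so far: 5)
  step 10: ref 6 -> HIT, frames=[4,2,6] (faults so far: 5)
  step 11: ref 5 -> FAULT, evict 6, frames=[4,2,5] (faults so far: 6)
  step 12: ref 1 -> FAULT, evict 4, frames=[1,2,5] (faults so far: 7)
  step 13: ref 2 -> HIT, frames=[1,2,5] (faults so far: 7)
  FIFO total faults: 7
--- LRU ---
  step 0: ref 3 -> FAULT, frames=[3,-,-] (faults so far: 1)
  step 1: ref 3 -> HIT, frames=[3,-,-] (faults so far: 1)
  step 2: ref 1 -> FAULT, frames=[3,1,-] (faults so far: 2)
  step 3: ref 6 -> FAULT, frames=[3,1,6] (faults so far: 3)
  step 4: ref 3 -> HIT, frames=[3,1,6] (faults so far: 3)
  step 5: ref 4 -> FAULT, evict 1, frames=[3,4,6] (faults so far: 4)
  step 6: ref 1 -> FAULT, evict 6, frames=[3,4,1] (faults so far: 5)
  step 7: ref 4 -> HIT, frames=[3,4,1] (faults so far: 5)
  step 8: ref 6 -> FAULT, evict 3, frames=[6,4,1] (faults so far: 6)
  step 9: ref 2 -> FAULT, evict 1, frames=[6,4,2] (faults so far: 7)
  step 10: ref 6 -> HIT, frames=[6,4,2] (faults so far: 7)
  step 11: ref 5 -> FAULT, evict 4, frames=[6,5,2] (faults so far: 8)
  step 12: ref 1 -> FAULT, evict 2, frames=[6,5,1] (faults so far: 9)
  step 13: ref 2 -> FAULT, evict 6, frames=[2,5,1] (faults so far: 10)
  LRU total faults: 10
--- Optimal ---
  step 0: ref 3 -> FAULT, frames=[3,-,-] (faults so far: 1)
  step 1: ref 3 -> HIT, frames=[3,-,-] (faults so far: 1)
  step 2: ref 1 -> FAULT, frames=[3,1,-] (faults so far: 2)
  step 3: ref 6 -> FAULT, frames=[3,1,6] (faults so far: 3)
  step 4: ref 3 -> HIT, frames=[3,1,6] (faults so far: 3)
  step 5: ref 4 -> FAULT, evict 3, frames=[4,1,6] (faults so far: 4)
  step 6: ref 1 -> HIT, frames=[4,1,6] (faults so far: 4)
  step 7: ref 4 -> HIT, frames=[4,1,6] (faults so far: 4)
  step 8: ref 6 -> HIT, frames=[4,1,6] (faults so far: 4)
  step 9: ref 2 -> FAULT, evict 4, frames=[2,1,6] (faults so far: 5)
  step 10: ref 6 -> HIT, frames=[2,1,6] (faults so far: 5)
  step 11: ref 5 -> FAULT, evict 6, frames=[2,1,5] (faults so far: 6)
  step 12: ref 1 -> HIT, frames=[2,1,5] (faults so far: 6)
  step 13: ref 2 -> HIT, frames=[2,1,5] (faults so far: 6)
  Optimal total faults: 6

Answer: 7 10 6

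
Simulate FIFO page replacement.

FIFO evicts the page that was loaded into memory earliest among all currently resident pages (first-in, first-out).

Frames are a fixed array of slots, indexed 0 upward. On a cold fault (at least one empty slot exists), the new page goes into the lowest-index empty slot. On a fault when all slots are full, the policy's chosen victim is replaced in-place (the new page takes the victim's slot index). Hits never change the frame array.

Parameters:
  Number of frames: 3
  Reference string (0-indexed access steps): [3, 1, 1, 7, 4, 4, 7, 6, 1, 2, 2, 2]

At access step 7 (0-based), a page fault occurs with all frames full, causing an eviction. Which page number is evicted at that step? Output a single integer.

Answer: 1

Derivation:
Step 0: ref 3 -> FAULT, frames=[3,-,-]
Step 1: ref 1 -> FAULT, frames=[3,1,-]
Step 2: ref 1 -> HIT, frames=[3,1,-]
Step 3: ref 7 -> FAULT, frames=[3,1,7]
Step 4: ref 4 -> FAULT, evict 3, frames=[4,1,7]
Step 5: ref 4 -> HIT, frames=[4,1,7]
Step 6: ref 7 -> HIT, frames=[4,1,7]
Step 7: ref 6 -> FAULT, evict 1, frames=[4,6,7]
At step 7: evicted page 1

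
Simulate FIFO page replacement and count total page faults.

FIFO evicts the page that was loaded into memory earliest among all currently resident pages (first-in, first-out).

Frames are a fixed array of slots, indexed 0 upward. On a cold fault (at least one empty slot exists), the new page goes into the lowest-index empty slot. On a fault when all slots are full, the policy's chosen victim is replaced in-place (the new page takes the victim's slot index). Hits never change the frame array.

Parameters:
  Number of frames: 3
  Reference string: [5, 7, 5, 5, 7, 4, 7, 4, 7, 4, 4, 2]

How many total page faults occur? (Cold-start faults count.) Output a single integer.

Step 0: ref 5 → FAULT, frames=[5,-,-]
Step 1: ref 7 → FAULT, frames=[5,7,-]
Step 2: ref 5 → HIT, frames=[5,7,-]
Step 3: ref 5 → HIT, frames=[5,7,-]
Step 4: ref 7 → HIT, frames=[5,7,-]
Step 5: ref 4 → FAULT, frames=[5,7,4]
Step 6: ref 7 → HIT, frames=[5,7,4]
Step 7: ref 4 → HIT, frames=[5,7,4]
Step 8: ref 7 → HIT, frames=[5,7,4]
Step 9: ref 4 → HIT, frames=[5,7,4]
Step 10: ref 4 → HIT, frames=[5,7,4]
Step 11: ref 2 → FAULT (evict 5), frames=[2,7,4]
Total faults: 4

Answer: 4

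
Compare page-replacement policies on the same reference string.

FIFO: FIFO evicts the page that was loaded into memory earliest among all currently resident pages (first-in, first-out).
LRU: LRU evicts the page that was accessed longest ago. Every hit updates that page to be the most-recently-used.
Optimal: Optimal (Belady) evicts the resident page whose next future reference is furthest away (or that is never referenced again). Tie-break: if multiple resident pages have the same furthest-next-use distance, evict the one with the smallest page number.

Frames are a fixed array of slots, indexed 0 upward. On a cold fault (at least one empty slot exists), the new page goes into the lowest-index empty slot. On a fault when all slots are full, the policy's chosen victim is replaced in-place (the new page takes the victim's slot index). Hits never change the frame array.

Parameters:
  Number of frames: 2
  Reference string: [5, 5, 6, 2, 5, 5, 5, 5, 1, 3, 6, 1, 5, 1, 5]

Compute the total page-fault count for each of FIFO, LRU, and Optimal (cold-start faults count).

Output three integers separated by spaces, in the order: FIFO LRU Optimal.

Answer: 9 9 7

Derivation:
--- FIFO ---
  step 0: ref 5 -> FAULT, frames=[5,-] (faults so far: 1)
  step 1: ref 5 -> HIT, frames=[5,-] (faults so far: 1)
  step 2: ref 6 -> FAULT, frames=[5,6] (faults so far: 2)
  step 3: ref 2 -> FAULT, evict 5, frames=[2,6] (faults so far: 3)
  step 4: ref 5 -> FAULT, evict 6, frames=[2,5] (faults so far: 4)
  step 5: ref 5 -> HIT, frames=[2,5] (faults so far: 4)
  step 6: ref 5 -> HIT, frames=[2,5] (faults so far: 4)
  step 7: ref 5 -> HIT, frames=[2,5] (faults so far: 4)
  step 8: ref 1 -> FAULT, evict 2, frames=[1,5] (faults so far: 5)
  step 9: ref 3 -> FAULT, evict 5, frames=[1,3] (faults so far: 6)
  step 10: ref 6 -> FAULT, evict 1, frames=[6,3] (faults so far: 7)
  step 11: ref 1 -> FAULT, evict 3, frames=[6,1] (faults so far: 8)
  step 12: ref 5 -> FAULT, evict 6, frames=[5,1] (faults so far: 9)
  step 13: ref 1 -> HIT, frames=[5,1] (faults so far: 9)
  step 14: ref 5 -> HIT, frames=[5,1] (faults so far: 9)
  FIFO total faults: 9
--- LRU ---
  step 0: ref 5 -> FAULT, frames=[5,-] (faults so far: 1)
  step 1: ref 5 -> HIT, frames=[5,-] (faults so far: 1)
  step 2: ref 6 -> FAULT, frames=[5,6] (faults so far: 2)
  step 3: ref 2 -> FAULT, evict 5, frames=[2,6] (faults so far: 3)
  step 4: ref 5 -> FAULT, evict 6, frames=[2,5] (faults so far: 4)
  step 5: ref 5 -> HIT, frames=[2,5] (faults so far: 4)
  step 6: ref 5 -> HIT, frames=[2,5] (faults so far: 4)
  step 7: ref 5 -> HIT, frames=[2,5] (faults so far: 4)
  step 8: ref 1 -> FAULT, evict 2, frames=[1,5] (faults so far: 5)
  step 9: ref 3 -> FAULT, evict 5, frames=[1,3] (faults so far: 6)
  step 10: ref 6 -> FAULT, evict 1, frames=[6,3] (faults so far: 7)
  step 11: ref 1 -> FAULT, evict 3, frames=[6,1] (faults so far: 8)
  step 12: ref 5 -> FAULT, evict 6, frames=[5,1] (faults so far: 9)
  step 13: ref 1 -> HIT, frames=[5,1] (faults so far: 9)
  step 14: ref 5 -> HIT, frames=[5,1] (faults so far: 9)
  LRU total faults: 9
--- Optimal ---
  step 0: ref 5 -> FAULT, frames=[5,-] (faults so far: 1)
  step 1: ref 5 -> HIT, frames=[5,-] (faults so far: 1)
  step 2: ref 6 -> FAULT, frames=[5,6] (faults so far: 2)
  step 3: ref 2 -> FAULT, evict 6, frames=[5,2] (faults so far: 3)
  step 4: ref 5 -> HIT, frames=[5,2] (faults so far: 3)
  step 5: ref 5 -> HIT, frames=[5,2] (faults so far: 3)
  step 6: ref 5 -> HIT, frames=[5,2] (faults so far: 3)
  step 7: ref 5 -> HIT, frames=[5,2] (faults so far: 3)
  step 8: ref 1 -> FAULT, evict 2, frames=[5,1] (faults so far: 4)
  step 9: ref 3 -> FAULT, evict 5, frames=[3,1] (faults so far: 5)
  step 10: ref 6 -> FAULT, evict 3, frames=[6,1] (faults so far: 6)
  step 11: ref 1 -> HIT, frames=[6,1] (faults so far: 6)
  step 12: ref 5 -> FAULT, evict 6, frames=[5,1] (faults so far: 7)
  step 13: ref 1 -> HIT, frames=[5,1] (faults so far: 7)
  step 14: ref 5 -> HIT, frames=[5,1] (faults so far: 7)
  Optimal total faults: 7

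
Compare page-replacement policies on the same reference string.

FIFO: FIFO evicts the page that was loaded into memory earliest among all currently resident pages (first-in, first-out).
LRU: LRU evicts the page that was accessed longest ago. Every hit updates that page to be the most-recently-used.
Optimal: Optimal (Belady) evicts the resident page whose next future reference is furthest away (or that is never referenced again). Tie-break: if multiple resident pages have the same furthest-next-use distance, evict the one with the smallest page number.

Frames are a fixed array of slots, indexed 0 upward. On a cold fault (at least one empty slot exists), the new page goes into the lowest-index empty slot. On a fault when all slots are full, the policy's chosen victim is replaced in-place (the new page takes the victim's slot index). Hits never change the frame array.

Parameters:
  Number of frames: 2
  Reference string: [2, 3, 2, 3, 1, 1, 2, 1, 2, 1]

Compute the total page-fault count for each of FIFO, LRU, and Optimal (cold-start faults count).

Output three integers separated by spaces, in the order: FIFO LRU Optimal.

--- FIFO ---
  step 0: ref 2 -> FAULT, frames=[2,-] (faults so far: 1)
  step 1: ref 3 -> FAULT, frames=[2,3] (faults so far: 2)
  step 2: ref 2 -> HIT, frames=[2,3] (faults so far: 2)
  step 3: ref 3 -> HIT, frames=[2,3] (faults so far: 2)
  step 4: ref 1 -> FAULT, evict 2, frames=[1,3] (faults so far: 3)
  step 5: ref 1 -> HIT, frames=[1,3] (faults so far: 3)
  step 6: ref 2 -> FAULT, evict 3, frames=[1,2] (faults so far: 4)
  step 7: ref 1 -> HIT, frames=[1,2] (faults so far: 4)
  step 8: ref 2 -> HIT, frames=[1,2] (faults so far: 4)
  step 9: ref 1 -> HIT, frames=[1,2] (faults so far: 4)
  FIFO total faults: 4
--- LRU ---
  step 0: ref 2 -> FAULT, frames=[2,-] (faults so far: 1)
  step 1: ref 3 -> FAULT, frames=[2,3] (faults so far: 2)
  step 2: ref 2 -> HIT, frames=[2,3] (faults so far: 2)
  step 3: ref 3 -> HIT, frames=[2,3] (faults so far: 2)
  step 4: ref 1 -> FAULT, evict 2, frames=[1,3] (faults so far: 3)
  step 5: ref 1 -> HIT, frames=[1,3] (faults so far: 3)
  step 6: ref 2 -> FAULT, evict 3, frames=[1,2] (faults so far: 4)
  step 7: ref 1 -> HIT, frames=[1,2] (faults so far: 4)
  step 8: ref 2 -> HIT, frames=[1,2] (faults so far: 4)
  step 9: ref 1 -> HIT, frames=[1,2] (faults so far: 4)
  LRU total faults: 4
--- Optimal ---
  step 0: ref 2 -> FAULT, frames=[2,-] (faults so far: 1)
  step 1: ref 3 -> FAULT, frames=[2,3] (faults so far: 2)
  step 2: ref 2 -> HIT, frames=[2,3] (faults so far: 2)
  step 3: ref 3 -> HIT, frames=[2,3] (faults so far: 2)
  step 4: ref 1 -> FAULT, evict 3, frames=[2,1] (faults so far: 3)
  step 5: ref 1 -> HIT, frames=[2,1] (faults so far: 3)
  step 6: ref 2 -> HIT, frames=[2,1] (faults so far: 3)
  step 7: ref 1 -> HIT, frames=[2,1] (faults so far: 3)
  step 8: ref 2 -> HIT, frames=[2,1] (faults so far: 3)
  step 9: ref 1 -> HIT, frames=[2,1] (faults so far: 3)
  Optimal total faults: 3

Answer: 4 4 3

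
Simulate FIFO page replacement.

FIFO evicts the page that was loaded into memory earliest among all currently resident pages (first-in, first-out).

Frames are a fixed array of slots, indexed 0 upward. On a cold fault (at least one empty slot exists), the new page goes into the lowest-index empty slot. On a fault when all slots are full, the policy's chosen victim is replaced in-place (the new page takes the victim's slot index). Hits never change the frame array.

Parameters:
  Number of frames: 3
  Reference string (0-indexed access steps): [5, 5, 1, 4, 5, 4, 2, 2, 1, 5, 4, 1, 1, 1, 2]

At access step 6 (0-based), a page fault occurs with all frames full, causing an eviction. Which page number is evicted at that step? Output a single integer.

Answer: 5

Derivation:
Step 0: ref 5 -> FAULT, frames=[5,-,-]
Step 1: ref 5 -> HIT, frames=[5,-,-]
Step 2: ref 1 -> FAULT, frames=[5,1,-]
Step 3: ref 4 -> FAULT, frames=[5,1,4]
Step 4: ref 5 -> HIT, frames=[5,1,4]
Step 5: ref 4 -> HIT, frames=[5,1,4]
Step 6: ref 2 -> FAULT, evict 5, frames=[2,1,4]
At step 6: evicted page 5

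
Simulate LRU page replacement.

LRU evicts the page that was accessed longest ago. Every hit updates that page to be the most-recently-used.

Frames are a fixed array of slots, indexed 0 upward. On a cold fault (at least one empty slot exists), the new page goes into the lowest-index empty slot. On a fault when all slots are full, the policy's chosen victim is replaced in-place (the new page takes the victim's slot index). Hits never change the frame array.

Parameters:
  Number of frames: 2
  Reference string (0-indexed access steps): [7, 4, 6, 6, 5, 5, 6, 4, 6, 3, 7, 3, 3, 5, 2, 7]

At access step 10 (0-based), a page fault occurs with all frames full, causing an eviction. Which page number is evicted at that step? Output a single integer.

Answer: 6

Derivation:
Step 0: ref 7 -> FAULT, frames=[7,-]
Step 1: ref 4 -> FAULT, frames=[7,4]
Step 2: ref 6 -> FAULT, evict 7, frames=[6,4]
Step 3: ref 6 -> HIT, frames=[6,4]
Step 4: ref 5 -> FAULT, evict 4, frames=[6,5]
Step 5: ref 5 -> HIT, frames=[6,5]
Step 6: ref 6 -> HIT, frames=[6,5]
Step 7: ref 4 -> FAULT, evict 5, frames=[6,4]
Step 8: ref 6 -> HIT, frames=[6,4]
Step 9: ref 3 -> FAULT, evict 4, frames=[6,3]
Step 10: ref 7 -> FAULT, evict 6, frames=[7,3]
At step 10: evicted page 6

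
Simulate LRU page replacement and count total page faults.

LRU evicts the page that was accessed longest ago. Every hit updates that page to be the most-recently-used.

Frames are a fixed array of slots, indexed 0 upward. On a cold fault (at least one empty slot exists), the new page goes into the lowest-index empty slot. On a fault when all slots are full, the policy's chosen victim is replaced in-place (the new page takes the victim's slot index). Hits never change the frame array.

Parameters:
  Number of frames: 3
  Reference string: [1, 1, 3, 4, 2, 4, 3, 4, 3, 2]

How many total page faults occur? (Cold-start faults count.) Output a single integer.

Answer: 4

Derivation:
Step 0: ref 1 → FAULT, frames=[1,-,-]
Step 1: ref 1 → HIT, frames=[1,-,-]
Step 2: ref 3 → FAULT, frames=[1,3,-]
Step 3: ref 4 → FAULT, frames=[1,3,4]
Step 4: ref 2 → FAULT (evict 1), frames=[2,3,4]
Step 5: ref 4 → HIT, frames=[2,3,4]
Step 6: ref 3 → HIT, frames=[2,3,4]
Step 7: ref 4 → HIT, frames=[2,3,4]
Step 8: ref 3 → HIT, frames=[2,3,4]
Step 9: ref 2 → HIT, frames=[2,3,4]
Total faults: 4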